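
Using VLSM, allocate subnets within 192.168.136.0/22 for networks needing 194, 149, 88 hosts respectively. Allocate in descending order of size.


194 hosts -> /24 (254 usable): 192.168.136.0/24
149 hosts -> /24 (254 usable): 192.168.137.0/24
88 hosts -> /25 (126 usable): 192.168.138.0/25
Allocation: 192.168.136.0/24 (194 hosts, 254 usable); 192.168.137.0/24 (149 hosts, 254 usable); 192.168.138.0/25 (88 hosts, 126 usable)


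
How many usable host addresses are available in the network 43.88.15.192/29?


Host bits = 32 - 29 = 3
Total addresses = 2^3 = 8
Usable = total - 2 (network and broadcast)
Usable hosts: 6


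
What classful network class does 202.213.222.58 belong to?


First octet: 202
Binary: 11001010
110xxxxx -> Class C (192-223)
Class C, default mask 255.255.255.0 (/24)


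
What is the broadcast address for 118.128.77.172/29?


Network: 118.128.77.168/29
Host bits = 3
Set all host bits to 1:
Broadcast: 118.128.77.175


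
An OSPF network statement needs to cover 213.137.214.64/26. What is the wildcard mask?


Subnet mask: 255.255.255.192
Wildcard = 255.255.255.255 - subnet mask
255 - 255 = 0
255 - 255 = 0
255 - 255 = 0
255 - 192 = 63
Wildcard: 0.0.0.63


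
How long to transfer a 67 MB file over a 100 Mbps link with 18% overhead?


Effective throughput = 100 * (1 - 18/100) = 82 Mbps
File size in Mb = 67 * 8 = 536 Mb
Time = 536 / 82
Time = 6.5366 seconds


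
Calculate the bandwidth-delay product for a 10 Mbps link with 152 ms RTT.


BDP = bandwidth * RTT
= 10 Mbps * 152 ms
= 10 * 1e6 * 152 / 1000 bits
= 1520000 bits
= 190000 bytes
= 185.5469 KB
BDP = 1520000 bits (190000 bytes)


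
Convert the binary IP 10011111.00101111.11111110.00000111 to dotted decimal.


10011111 = 159
00101111 = 47
11111110 = 254
00000111 = 7
IP: 159.47.254.7


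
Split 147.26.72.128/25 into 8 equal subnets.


New prefix = 25 + 3 = 28
Each subnet has 16 addresses
  147.26.72.128/28
  147.26.72.144/28
  147.26.72.160/28
  147.26.72.176/28
  147.26.72.192/28
  147.26.72.208/28
  147.26.72.224/28
  147.26.72.240/28
Subnets: 147.26.72.128/28, 147.26.72.144/28, 147.26.72.160/28, 147.26.72.176/28, 147.26.72.192/28, 147.26.72.208/28, 147.26.72.224/28, 147.26.72.240/28


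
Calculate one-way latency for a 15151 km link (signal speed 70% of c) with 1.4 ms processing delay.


Speed = 0.7 * 3e5 km/s = 210000 km/s
Propagation delay = 15151 / 210000 = 0.0721 s = 72.1476 ms
Processing delay = 1.4 ms
Total one-way latency = 73.5476 ms


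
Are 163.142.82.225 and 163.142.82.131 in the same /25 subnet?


Mask: 255.255.255.128
163.142.82.225 AND mask = 163.142.82.128
163.142.82.131 AND mask = 163.142.82.128
Yes, same subnet (163.142.82.128)


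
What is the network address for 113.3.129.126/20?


IP:   01110001.00000011.10000001.01111110
Mask: 11111111.11111111.11110000.00000000
AND operation:
Net:  01110001.00000011.10000000.00000000
Network: 113.3.128.0/20


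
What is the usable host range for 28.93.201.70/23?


Network: 28.93.200.0
Broadcast: 28.93.201.255
First usable = network + 1
Last usable = broadcast - 1
Range: 28.93.200.1 to 28.93.201.254


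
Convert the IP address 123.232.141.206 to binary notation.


123 = 01111011
232 = 11101000
141 = 10001101
206 = 11001110
Binary: 01111011.11101000.10001101.11001110


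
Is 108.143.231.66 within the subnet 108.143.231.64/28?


Subnet network: 108.143.231.64
Test IP AND mask: 108.143.231.64
Yes, 108.143.231.66 is in 108.143.231.64/28


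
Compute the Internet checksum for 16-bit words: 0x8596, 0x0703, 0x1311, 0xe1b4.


Sum all words (with carry folding):
+ 0x8596 = 0x8596
+ 0x0703 = 0x8c99
+ 0x1311 = 0x9faa
+ 0xe1b4 = 0x815f
One's complement: ~0x815f
Checksum = 0x7ea0


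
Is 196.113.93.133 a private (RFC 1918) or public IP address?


RFC 1918 private ranges:
  10.0.0.0/8 (10.0.0.0 - 10.255.255.255)
  172.16.0.0/12 (172.16.0.0 - 172.31.255.255)
  192.168.0.0/16 (192.168.0.0 - 192.168.255.255)
Public (not in any RFC 1918 range)


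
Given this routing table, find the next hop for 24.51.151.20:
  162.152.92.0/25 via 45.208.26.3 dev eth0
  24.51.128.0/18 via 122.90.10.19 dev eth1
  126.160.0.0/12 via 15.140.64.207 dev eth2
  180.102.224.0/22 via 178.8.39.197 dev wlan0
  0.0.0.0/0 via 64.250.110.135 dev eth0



Longest prefix match for 24.51.151.20:
  /25 162.152.92.0: no
  /18 24.51.128.0: MATCH
  /12 126.160.0.0: no
  /22 180.102.224.0: no
  /0 0.0.0.0: MATCH
Selected: next-hop 122.90.10.19 via eth1 (matched /18)


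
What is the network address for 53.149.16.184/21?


IP:   00110101.10010101.00010000.10111000
Mask: 11111111.11111111.11111000.00000000
AND operation:
Net:  00110101.10010101.00010000.00000000
Network: 53.149.16.0/21


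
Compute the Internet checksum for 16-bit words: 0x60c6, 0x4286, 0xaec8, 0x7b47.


Sum all words (with carry folding):
+ 0x60c6 = 0x60c6
+ 0x4286 = 0xa34c
+ 0xaec8 = 0x5215
+ 0x7b47 = 0xcd5c
One's complement: ~0xcd5c
Checksum = 0x32a3


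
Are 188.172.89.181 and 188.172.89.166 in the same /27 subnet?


Mask: 255.255.255.224
188.172.89.181 AND mask = 188.172.89.160
188.172.89.166 AND mask = 188.172.89.160
Yes, same subnet (188.172.89.160)


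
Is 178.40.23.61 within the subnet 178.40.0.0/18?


Subnet network: 178.40.0.0
Test IP AND mask: 178.40.0.0
Yes, 178.40.23.61 is in 178.40.0.0/18


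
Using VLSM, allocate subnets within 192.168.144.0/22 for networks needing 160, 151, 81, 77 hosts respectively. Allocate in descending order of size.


160 hosts -> /24 (254 usable): 192.168.144.0/24
151 hosts -> /24 (254 usable): 192.168.145.0/24
81 hosts -> /25 (126 usable): 192.168.146.0/25
77 hosts -> /25 (126 usable): 192.168.146.128/25
Allocation: 192.168.144.0/24 (160 hosts, 254 usable); 192.168.145.0/24 (151 hosts, 254 usable); 192.168.146.0/25 (81 hosts, 126 usable); 192.168.146.128/25 (77 hosts, 126 usable)


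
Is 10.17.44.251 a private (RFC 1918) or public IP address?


RFC 1918 private ranges:
  10.0.0.0/8 (10.0.0.0 - 10.255.255.255)
  172.16.0.0/12 (172.16.0.0 - 172.31.255.255)
  192.168.0.0/16 (192.168.0.0 - 192.168.255.255)
Private (in 10.0.0.0/8)


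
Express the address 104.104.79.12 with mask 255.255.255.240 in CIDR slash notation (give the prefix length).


Binary: 11111111.11111111.11111111.11110000
Count leading 1s
Prefix: /28


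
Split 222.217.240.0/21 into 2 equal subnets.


New prefix = 21 + 1 = 22
Each subnet has 1024 addresses
  222.217.240.0/22
  222.217.244.0/22
Subnets: 222.217.240.0/22, 222.217.244.0/22


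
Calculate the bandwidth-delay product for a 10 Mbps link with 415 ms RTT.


BDP = bandwidth * RTT
= 10 Mbps * 415 ms
= 10 * 1e6 * 415 / 1000 bits
= 4150000 bits
= 518750 bytes
= 506.5918 KB
BDP = 4150000 bits (518750 bytes)


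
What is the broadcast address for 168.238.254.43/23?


Network: 168.238.254.0/23
Host bits = 9
Set all host bits to 1:
Broadcast: 168.238.255.255


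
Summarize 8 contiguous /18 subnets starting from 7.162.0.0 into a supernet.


Original prefix: /18
Number of subnets: 8 = 2^3
New prefix = 18 - 3 = 15
Supernet: 7.162.0.0/15


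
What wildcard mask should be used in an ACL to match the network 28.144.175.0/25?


Subnet mask: 255.255.255.128
Wildcard = 255.255.255.255 - subnet mask
255 - 255 = 0
255 - 255 = 0
255 - 255 = 0
255 - 128 = 127
Wildcard: 0.0.0.127


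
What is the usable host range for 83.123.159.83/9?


Network: 83.0.0.0
Broadcast: 83.127.255.255
First usable = network + 1
Last usable = broadcast - 1
Range: 83.0.0.1 to 83.127.255.254


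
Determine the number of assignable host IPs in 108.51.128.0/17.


Host bits = 32 - 17 = 15
Total addresses = 2^15 = 32768
Usable = total - 2 (network and broadcast)
Usable hosts: 32766


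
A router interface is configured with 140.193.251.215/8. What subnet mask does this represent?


/8 means 8 network bits, 24 host bits
Binary: 11111111000000000000000000000000
Mask: 255.0.0.0


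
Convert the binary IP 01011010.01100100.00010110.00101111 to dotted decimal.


01011010 = 90
01100100 = 100
00010110 = 22
00101111 = 47
IP: 90.100.22.47


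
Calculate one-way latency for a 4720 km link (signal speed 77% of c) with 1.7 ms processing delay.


Speed = 0.77 * 3e5 km/s = 231000 km/s
Propagation delay = 4720 / 231000 = 0.0204 s = 20.4329 ms
Processing delay = 1.7 ms
Total one-way latency = 22.1329 ms


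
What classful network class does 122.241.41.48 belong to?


First octet: 122
Binary: 01111010
0xxxxxxx -> Class A (1-126)
Class A, default mask 255.0.0.0 (/8)


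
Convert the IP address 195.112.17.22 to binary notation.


195 = 11000011
112 = 01110000
17 = 00010001
22 = 00010110
Binary: 11000011.01110000.00010001.00010110


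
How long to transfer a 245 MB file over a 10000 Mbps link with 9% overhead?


Effective throughput = 10000 * (1 - 9/100) = 9100 Mbps
File size in Mb = 245 * 8 = 1960 Mb
Time = 1960 / 9100
Time = 0.2154 seconds


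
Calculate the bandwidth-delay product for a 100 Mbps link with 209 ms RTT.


BDP = bandwidth * RTT
= 100 Mbps * 209 ms
= 100 * 1e6 * 209 / 1000 bits
= 20900000 bits
= 2612500 bytes
= 2551.2695 KB
BDP = 20900000 bits (2612500 bytes)


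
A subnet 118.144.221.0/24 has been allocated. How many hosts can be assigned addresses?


Host bits = 32 - 24 = 8
Total addresses = 2^8 = 256
Usable = total - 2 (network and broadcast)
Usable hosts: 254


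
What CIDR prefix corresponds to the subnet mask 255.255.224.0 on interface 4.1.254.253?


Binary: 11111111.11111111.11100000.00000000
Count leading 1s
Prefix: /19


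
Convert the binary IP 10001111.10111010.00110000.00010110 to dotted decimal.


10001111 = 143
10111010 = 186
00110000 = 48
00010110 = 22
IP: 143.186.48.22


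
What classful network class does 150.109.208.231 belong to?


First octet: 150
Binary: 10010110
10xxxxxx -> Class B (128-191)
Class B, default mask 255.255.0.0 (/16)


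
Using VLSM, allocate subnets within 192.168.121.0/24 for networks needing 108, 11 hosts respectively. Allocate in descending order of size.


108 hosts -> /25 (126 usable): 192.168.121.0/25
11 hosts -> /28 (14 usable): 192.168.121.128/28
Allocation: 192.168.121.0/25 (108 hosts, 126 usable); 192.168.121.128/28 (11 hosts, 14 usable)


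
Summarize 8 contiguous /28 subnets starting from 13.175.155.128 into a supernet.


Original prefix: /28
Number of subnets: 8 = 2^3
New prefix = 28 - 3 = 25
Supernet: 13.175.155.128/25


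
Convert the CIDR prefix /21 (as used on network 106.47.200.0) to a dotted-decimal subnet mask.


/21 means 21 network bits, 11 host bits
Binary: 11111111111111111111100000000000
Mask: 255.255.248.0


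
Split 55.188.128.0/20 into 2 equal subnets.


New prefix = 20 + 1 = 21
Each subnet has 2048 addresses
  55.188.128.0/21
  55.188.136.0/21
Subnets: 55.188.128.0/21, 55.188.136.0/21


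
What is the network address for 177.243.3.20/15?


IP:   10110001.11110011.00000011.00010100
Mask: 11111111.11111110.00000000.00000000
AND operation:
Net:  10110001.11110010.00000000.00000000
Network: 177.242.0.0/15


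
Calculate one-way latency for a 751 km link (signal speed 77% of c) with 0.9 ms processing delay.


Speed = 0.77 * 3e5 km/s = 231000 km/s
Propagation delay = 751 / 231000 = 0.0033 s = 3.2511 ms
Processing delay = 0.9 ms
Total one-way latency = 4.1511 ms


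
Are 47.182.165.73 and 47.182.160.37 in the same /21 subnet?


Mask: 255.255.248.0
47.182.165.73 AND mask = 47.182.160.0
47.182.160.37 AND mask = 47.182.160.0
Yes, same subnet (47.182.160.0)


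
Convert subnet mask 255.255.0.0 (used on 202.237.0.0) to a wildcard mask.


Subnet mask: 255.255.0.0
Wildcard = 255.255.255.255 - subnet mask
255 - 255 = 0
255 - 255 = 0
255 - 0 = 255
255 - 0 = 255
Wildcard: 0.0.255.255


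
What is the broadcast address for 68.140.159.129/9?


Network: 68.128.0.0/9
Host bits = 23
Set all host bits to 1:
Broadcast: 68.255.255.255


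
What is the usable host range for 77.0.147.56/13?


Network: 77.0.0.0
Broadcast: 77.7.255.255
First usable = network + 1
Last usable = broadcast - 1
Range: 77.0.0.1 to 77.7.255.254


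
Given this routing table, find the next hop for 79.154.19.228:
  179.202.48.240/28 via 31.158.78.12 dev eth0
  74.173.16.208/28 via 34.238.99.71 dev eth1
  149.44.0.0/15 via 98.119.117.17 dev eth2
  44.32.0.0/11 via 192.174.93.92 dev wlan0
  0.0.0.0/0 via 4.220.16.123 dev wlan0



Longest prefix match for 79.154.19.228:
  /28 179.202.48.240: no
  /28 74.173.16.208: no
  /15 149.44.0.0: no
  /11 44.32.0.0: no
  /0 0.0.0.0: MATCH
Selected: next-hop 4.220.16.123 via wlan0 (matched /0)


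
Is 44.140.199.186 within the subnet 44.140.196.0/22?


Subnet network: 44.140.196.0
Test IP AND mask: 44.140.196.0
Yes, 44.140.199.186 is in 44.140.196.0/22


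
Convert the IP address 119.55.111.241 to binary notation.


119 = 01110111
55 = 00110111
111 = 01101111
241 = 11110001
Binary: 01110111.00110111.01101111.11110001


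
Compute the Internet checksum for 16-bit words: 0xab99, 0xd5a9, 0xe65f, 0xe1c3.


Sum all words (with carry folding):
+ 0xab99 = 0xab99
+ 0xd5a9 = 0x8143
+ 0xe65f = 0x67a3
+ 0xe1c3 = 0x4967
One's complement: ~0x4967
Checksum = 0xb698


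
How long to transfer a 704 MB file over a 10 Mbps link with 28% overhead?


Effective throughput = 10 * (1 - 28/100) = 7.2 Mbps
File size in Mb = 704 * 8 = 5632 Mb
Time = 5632 / 7.2
Time = 782.2222 seconds


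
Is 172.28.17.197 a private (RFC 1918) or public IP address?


RFC 1918 private ranges:
  10.0.0.0/8 (10.0.0.0 - 10.255.255.255)
  172.16.0.0/12 (172.16.0.0 - 172.31.255.255)
  192.168.0.0/16 (192.168.0.0 - 192.168.255.255)
Private (in 172.16.0.0/12)


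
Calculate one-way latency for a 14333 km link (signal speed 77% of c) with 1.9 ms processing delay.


Speed = 0.77 * 3e5 km/s = 231000 km/s
Propagation delay = 14333 / 231000 = 0.062 s = 62.0476 ms
Processing delay = 1.9 ms
Total one-way latency = 63.9476 ms


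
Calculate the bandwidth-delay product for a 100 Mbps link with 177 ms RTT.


BDP = bandwidth * RTT
= 100 Mbps * 177 ms
= 100 * 1e6 * 177 / 1000 bits
= 17700000 bits
= 2212500 bytes
= 2160.6445 KB
BDP = 17700000 bits (2212500 bytes)


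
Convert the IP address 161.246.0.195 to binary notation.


161 = 10100001
246 = 11110110
0 = 00000000
195 = 11000011
Binary: 10100001.11110110.00000000.11000011


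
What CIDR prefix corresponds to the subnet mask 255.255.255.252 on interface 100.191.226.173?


Binary: 11111111.11111111.11111111.11111100
Count leading 1s
Prefix: /30


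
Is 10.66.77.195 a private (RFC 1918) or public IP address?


RFC 1918 private ranges:
  10.0.0.0/8 (10.0.0.0 - 10.255.255.255)
  172.16.0.0/12 (172.16.0.0 - 172.31.255.255)
  192.168.0.0/16 (192.168.0.0 - 192.168.255.255)
Private (in 10.0.0.0/8)


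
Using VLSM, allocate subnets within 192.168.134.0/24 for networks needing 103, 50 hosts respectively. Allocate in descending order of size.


103 hosts -> /25 (126 usable): 192.168.134.0/25
50 hosts -> /26 (62 usable): 192.168.134.128/26
Allocation: 192.168.134.0/25 (103 hosts, 126 usable); 192.168.134.128/26 (50 hosts, 62 usable)


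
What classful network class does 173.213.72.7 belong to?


First octet: 173
Binary: 10101101
10xxxxxx -> Class B (128-191)
Class B, default mask 255.255.0.0 (/16)


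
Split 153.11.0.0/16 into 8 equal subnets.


New prefix = 16 + 3 = 19
Each subnet has 8192 addresses
  153.11.0.0/19
  153.11.32.0/19
  153.11.64.0/19
  153.11.96.0/19
  153.11.128.0/19
  153.11.160.0/19
  153.11.192.0/19
  153.11.224.0/19
Subnets: 153.11.0.0/19, 153.11.32.0/19, 153.11.64.0/19, 153.11.96.0/19, 153.11.128.0/19, 153.11.160.0/19, 153.11.192.0/19, 153.11.224.0/19


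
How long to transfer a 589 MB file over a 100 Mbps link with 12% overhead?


Effective throughput = 100 * (1 - 12/100) = 88 Mbps
File size in Mb = 589 * 8 = 4712 Mb
Time = 4712 / 88
Time = 53.5455 seconds


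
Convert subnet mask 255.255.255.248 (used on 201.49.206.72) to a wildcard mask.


Subnet mask: 255.255.255.248
Wildcard = 255.255.255.255 - subnet mask
255 - 255 = 0
255 - 255 = 0
255 - 255 = 0
255 - 248 = 7
Wildcard: 0.0.0.7


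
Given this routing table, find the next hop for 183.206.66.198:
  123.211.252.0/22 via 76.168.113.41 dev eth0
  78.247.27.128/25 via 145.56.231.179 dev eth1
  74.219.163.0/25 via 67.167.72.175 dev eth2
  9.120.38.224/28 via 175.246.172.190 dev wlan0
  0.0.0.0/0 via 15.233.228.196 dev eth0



Longest prefix match for 183.206.66.198:
  /22 123.211.252.0: no
  /25 78.247.27.128: no
  /25 74.219.163.0: no
  /28 9.120.38.224: no
  /0 0.0.0.0: MATCH
Selected: next-hop 15.233.228.196 via eth0 (matched /0)


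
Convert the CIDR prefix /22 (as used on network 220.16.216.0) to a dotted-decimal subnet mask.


/22 means 22 network bits, 10 host bits
Binary: 11111111111111111111110000000000
Mask: 255.255.252.0


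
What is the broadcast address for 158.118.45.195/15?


Network: 158.118.0.0/15
Host bits = 17
Set all host bits to 1:
Broadcast: 158.119.255.255


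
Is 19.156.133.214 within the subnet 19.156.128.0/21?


Subnet network: 19.156.128.0
Test IP AND mask: 19.156.128.0
Yes, 19.156.133.214 is in 19.156.128.0/21


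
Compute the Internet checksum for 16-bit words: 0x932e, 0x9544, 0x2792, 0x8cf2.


Sum all words (with carry folding):
+ 0x932e = 0x932e
+ 0x9544 = 0x2873
+ 0x2792 = 0x5005
+ 0x8cf2 = 0xdcf7
One's complement: ~0xdcf7
Checksum = 0x2308


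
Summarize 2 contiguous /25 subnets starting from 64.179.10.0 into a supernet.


Original prefix: /25
Number of subnets: 2 = 2^1
New prefix = 25 - 1 = 24
Supernet: 64.179.10.0/24


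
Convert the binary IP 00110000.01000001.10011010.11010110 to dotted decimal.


00110000 = 48
01000001 = 65
10011010 = 154
11010110 = 214
IP: 48.65.154.214


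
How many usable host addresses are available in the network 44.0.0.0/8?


Host bits = 32 - 8 = 24
Total addresses = 2^24 = 16777216
Usable = total - 2 (network and broadcast)
Usable hosts: 16777214


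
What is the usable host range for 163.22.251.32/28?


Network: 163.22.251.32
Broadcast: 163.22.251.47
First usable = network + 1
Last usable = broadcast - 1
Range: 163.22.251.33 to 163.22.251.46


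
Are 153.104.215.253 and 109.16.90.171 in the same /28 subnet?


Mask: 255.255.255.240
153.104.215.253 AND mask = 153.104.215.240
109.16.90.171 AND mask = 109.16.90.160
No, different subnets (153.104.215.240 vs 109.16.90.160)


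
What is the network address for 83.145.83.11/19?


IP:   01010011.10010001.01010011.00001011
Mask: 11111111.11111111.11100000.00000000
AND operation:
Net:  01010011.10010001.01000000.00000000
Network: 83.145.64.0/19


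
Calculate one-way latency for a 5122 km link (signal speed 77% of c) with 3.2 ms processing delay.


Speed = 0.77 * 3e5 km/s = 231000 km/s
Propagation delay = 5122 / 231000 = 0.0222 s = 22.1732 ms
Processing delay = 3.2 ms
Total one-way latency = 25.3732 ms


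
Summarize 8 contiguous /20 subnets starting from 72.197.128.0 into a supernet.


Original prefix: /20
Number of subnets: 8 = 2^3
New prefix = 20 - 3 = 17
Supernet: 72.197.128.0/17


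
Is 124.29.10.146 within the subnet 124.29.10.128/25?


Subnet network: 124.29.10.128
Test IP AND mask: 124.29.10.128
Yes, 124.29.10.146 is in 124.29.10.128/25


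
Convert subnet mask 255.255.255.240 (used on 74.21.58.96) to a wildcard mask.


Subnet mask: 255.255.255.240
Wildcard = 255.255.255.255 - subnet mask
255 - 255 = 0
255 - 255 = 0
255 - 255 = 0
255 - 240 = 15
Wildcard: 0.0.0.15


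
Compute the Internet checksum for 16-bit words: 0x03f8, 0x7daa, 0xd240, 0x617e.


Sum all words (with carry folding):
+ 0x03f8 = 0x03f8
+ 0x7daa = 0x81a2
+ 0xd240 = 0x53e3
+ 0x617e = 0xb561
One's complement: ~0xb561
Checksum = 0x4a9e


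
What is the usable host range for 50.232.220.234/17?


Network: 50.232.128.0
Broadcast: 50.232.255.255
First usable = network + 1
Last usable = broadcast - 1
Range: 50.232.128.1 to 50.232.255.254


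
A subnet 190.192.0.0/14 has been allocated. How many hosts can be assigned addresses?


Host bits = 32 - 14 = 18
Total addresses = 2^18 = 262144
Usable = total - 2 (network and broadcast)
Usable hosts: 262142


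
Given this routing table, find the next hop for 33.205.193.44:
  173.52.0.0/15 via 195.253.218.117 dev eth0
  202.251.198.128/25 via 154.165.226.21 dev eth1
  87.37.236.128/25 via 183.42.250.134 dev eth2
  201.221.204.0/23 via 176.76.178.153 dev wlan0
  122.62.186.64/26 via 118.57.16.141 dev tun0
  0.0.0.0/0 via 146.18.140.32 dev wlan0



Longest prefix match for 33.205.193.44:
  /15 173.52.0.0: no
  /25 202.251.198.128: no
  /25 87.37.236.128: no
  /23 201.221.204.0: no
  /26 122.62.186.64: no
  /0 0.0.0.0: MATCH
Selected: next-hop 146.18.140.32 via wlan0 (matched /0)


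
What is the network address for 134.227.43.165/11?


IP:   10000110.11100011.00101011.10100101
Mask: 11111111.11100000.00000000.00000000
AND operation:
Net:  10000110.11100000.00000000.00000000
Network: 134.224.0.0/11


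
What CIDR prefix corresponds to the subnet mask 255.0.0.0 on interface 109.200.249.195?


Binary: 11111111.00000000.00000000.00000000
Count leading 1s
Prefix: /8


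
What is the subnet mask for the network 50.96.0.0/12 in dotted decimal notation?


/12 means 12 network bits, 20 host bits
Binary: 11111111111100000000000000000000
Mask: 255.240.0.0


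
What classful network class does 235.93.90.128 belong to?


First octet: 235
Binary: 11101011
1110xxxx -> Class D (224-239)
Class D (multicast), default mask N/A


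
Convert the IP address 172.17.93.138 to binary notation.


172 = 10101100
17 = 00010001
93 = 01011101
138 = 10001010
Binary: 10101100.00010001.01011101.10001010


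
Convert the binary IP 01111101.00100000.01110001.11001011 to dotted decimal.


01111101 = 125
00100000 = 32
01110001 = 113
11001011 = 203
IP: 125.32.113.203


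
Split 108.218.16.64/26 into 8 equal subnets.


New prefix = 26 + 3 = 29
Each subnet has 8 addresses
  108.218.16.64/29
  108.218.16.72/29
  108.218.16.80/29
  108.218.16.88/29
  108.218.16.96/29
  108.218.16.104/29
  108.218.16.112/29
  108.218.16.120/29
Subnets: 108.218.16.64/29, 108.218.16.72/29, 108.218.16.80/29, 108.218.16.88/29, 108.218.16.96/29, 108.218.16.104/29, 108.218.16.112/29, 108.218.16.120/29


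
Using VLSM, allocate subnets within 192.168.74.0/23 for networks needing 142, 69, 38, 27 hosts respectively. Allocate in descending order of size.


142 hosts -> /24 (254 usable): 192.168.74.0/24
69 hosts -> /25 (126 usable): 192.168.75.0/25
38 hosts -> /26 (62 usable): 192.168.75.128/26
27 hosts -> /27 (30 usable): 192.168.75.192/27
Allocation: 192.168.74.0/24 (142 hosts, 254 usable); 192.168.75.0/25 (69 hosts, 126 usable); 192.168.75.128/26 (38 hosts, 62 usable); 192.168.75.192/27 (27 hosts, 30 usable)


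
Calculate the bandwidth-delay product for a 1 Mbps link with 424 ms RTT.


BDP = bandwidth * RTT
= 1 Mbps * 424 ms
= 1 * 1e6 * 424 / 1000 bits
= 424000 bits
= 53000 bytes
= 51.7578 KB
BDP = 424000 bits (53000 bytes)


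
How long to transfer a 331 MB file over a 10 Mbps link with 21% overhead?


Effective throughput = 10 * (1 - 21/100) = 7.9 Mbps
File size in Mb = 331 * 8 = 2648 Mb
Time = 2648 / 7.9
Time = 335.1899 seconds


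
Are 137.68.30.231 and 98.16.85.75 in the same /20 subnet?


Mask: 255.255.240.0
137.68.30.231 AND mask = 137.68.16.0
98.16.85.75 AND mask = 98.16.80.0
No, different subnets (137.68.16.0 vs 98.16.80.0)


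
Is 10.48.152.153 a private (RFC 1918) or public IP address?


RFC 1918 private ranges:
  10.0.0.0/8 (10.0.0.0 - 10.255.255.255)
  172.16.0.0/12 (172.16.0.0 - 172.31.255.255)
  192.168.0.0/16 (192.168.0.0 - 192.168.255.255)
Private (in 10.0.0.0/8)


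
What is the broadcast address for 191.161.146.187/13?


Network: 191.160.0.0/13
Host bits = 19
Set all host bits to 1:
Broadcast: 191.167.255.255


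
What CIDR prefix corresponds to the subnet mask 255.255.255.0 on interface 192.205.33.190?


Binary: 11111111.11111111.11111111.00000000
Count leading 1s
Prefix: /24


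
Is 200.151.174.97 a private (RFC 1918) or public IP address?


RFC 1918 private ranges:
  10.0.0.0/8 (10.0.0.0 - 10.255.255.255)
  172.16.0.0/12 (172.16.0.0 - 172.31.255.255)
  192.168.0.0/16 (192.168.0.0 - 192.168.255.255)
Public (not in any RFC 1918 range)


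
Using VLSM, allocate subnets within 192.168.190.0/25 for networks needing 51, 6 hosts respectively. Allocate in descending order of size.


51 hosts -> /26 (62 usable): 192.168.190.0/26
6 hosts -> /29 (6 usable): 192.168.190.64/29
Allocation: 192.168.190.0/26 (51 hosts, 62 usable); 192.168.190.64/29 (6 hosts, 6 usable)


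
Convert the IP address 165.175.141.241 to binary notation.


165 = 10100101
175 = 10101111
141 = 10001101
241 = 11110001
Binary: 10100101.10101111.10001101.11110001


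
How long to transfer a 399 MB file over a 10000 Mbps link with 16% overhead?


Effective throughput = 10000 * (1 - 16/100) = 8400 Mbps
File size in Mb = 399 * 8 = 3192 Mb
Time = 3192 / 8400
Time = 0.38 seconds


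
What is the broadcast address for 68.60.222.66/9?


Network: 68.0.0.0/9
Host bits = 23
Set all host bits to 1:
Broadcast: 68.127.255.255


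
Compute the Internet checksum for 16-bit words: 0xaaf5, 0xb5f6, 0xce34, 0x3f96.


Sum all words (with carry folding):
+ 0xaaf5 = 0xaaf5
+ 0xb5f6 = 0x60ec
+ 0xce34 = 0x2f21
+ 0x3f96 = 0x6eb7
One's complement: ~0x6eb7
Checksum = 0x9148


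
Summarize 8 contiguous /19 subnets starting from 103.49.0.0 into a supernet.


Original prefix: /19
Number of subnets: 8 = 2^3
New prefix = 19 - 3 = 16
Supernet: 103.49.0.0/16


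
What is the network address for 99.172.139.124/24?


IP:   01100011.10101100.10001011.01111100
Mask: 11111111.11111111.11111111.00000000
AND operation:
Net:  01100011.10101100.10001011.00000000
Network: 99.172.139.0/24


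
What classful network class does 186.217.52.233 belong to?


First octet: 186
Binary: 10111010
10xxxxxx -> Class B (128-191)
Class B, default mask 255.255.0.0 (/16)


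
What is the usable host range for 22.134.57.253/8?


Network: 22.0.0.0
Broadcast: 22.255.255.255
First usable = network + 1
Last usable = broadcast - 1
Range: 22.0.0.1 to 22.255.255.254


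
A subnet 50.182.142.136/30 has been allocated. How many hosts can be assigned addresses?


Host bits = 32 - 30 = 2
Total addresses = 2^2 = 4
Usable = total - 2 (network and broadcast)
Usable hosts: 2


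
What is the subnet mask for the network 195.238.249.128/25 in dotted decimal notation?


/25 means 25 network bits, 7 host bits
Binary: 11111111111111111111111110000000
Mask: 255.255.255.128


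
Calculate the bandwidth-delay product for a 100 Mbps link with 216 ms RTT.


BDP = bandwidth * RTT
= 100 Mbps * 216 ms
= 100 * 1e6 * 216 / 1000 bits
= 21600000 bits
= 2700000 bytes
= 2636.7188 KB
BDP = 21600000 bits (2700000 bytes)


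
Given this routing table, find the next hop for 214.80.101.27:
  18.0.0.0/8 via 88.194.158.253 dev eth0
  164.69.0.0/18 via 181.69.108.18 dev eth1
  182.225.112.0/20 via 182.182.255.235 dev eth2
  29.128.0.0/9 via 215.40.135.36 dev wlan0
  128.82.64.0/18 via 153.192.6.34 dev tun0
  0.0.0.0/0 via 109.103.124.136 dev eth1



Longest prefix match for 214.80.101.27:
  /8 18.0.0.0: no
  /18 164.69.0.0: no
  /20 182.225.112.0: no
  /9 29.128.0.0: no
  /18 128.82.64.0: no
  /0 0.0.0.0: MATCH
Selected: next-hop 109.103.124.136 via eth1 (matched /0)


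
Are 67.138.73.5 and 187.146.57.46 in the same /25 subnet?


Mask: 255.255.255.128
67.138.73.5 AND mask = 67.138.73.0
187.146.57.46 AND mask = 187.146.57.0
No, different subnets (67.138.73.0 vs 187.146.57.0)


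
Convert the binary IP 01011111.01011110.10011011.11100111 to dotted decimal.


01011111 = 95
01011110 = 94
10011011 = 155
11100111 = 231
IP: 95.94.155.231


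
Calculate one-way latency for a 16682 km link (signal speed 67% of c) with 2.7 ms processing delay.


Speed = 0.67 * 3e5 km/s = 201000 km/s
Propagation delay = 16682 / 201000 = 0.083 s = 82.995 ms
Processing delay = 2.7 ms
Total one-way latency = 85.695 ms


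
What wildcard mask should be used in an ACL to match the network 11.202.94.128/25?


Subnet mask: 255.255.255.128
Wildcard = 255.255.255.255 - subnet mask
255 - 255 = 0
255 - 255 = 0
255 - 255 = 0
255 - 128 = 127
Wildcard: 0.0.0.127


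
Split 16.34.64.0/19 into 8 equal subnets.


New prefix = 19 + 3 = 22
Each subnet has 1024 addresses
  16.34.64.0/22
  16.34.68.0/22
  16.34.72.0/22
  16.34.76.0/22
  16.34.80.0/22
  16.34.84.0/22
  16.34.88.0/22
  16.34.92.0/22
Subnets: 16.34.64.0/22, 16.34.68.0/22, 16.34.72.0/22, 16.34.76.0/22, 16.34.80.0/22, 16.34.84.0/22, 16.34.88.0/22, 16.34.92.0/22


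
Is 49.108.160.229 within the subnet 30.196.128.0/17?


Subnet network: 30.196.128.0
Test IP AND mask: 49.108.128.0
No, 49.108.160.229 is not in 30.196.128.0/17


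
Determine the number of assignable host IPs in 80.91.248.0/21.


Host bits = 32 - 21 = 11
Total addresses = 2^11 = 2048
Usable = total - 2 (network and broadcast)
Usable hosts: 2046


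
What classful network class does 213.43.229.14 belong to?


First octet: 213
Binary: 11010101
110xxxxx -> Class C (192-223)
Class C, default mask 255.255.255.0 (/24)


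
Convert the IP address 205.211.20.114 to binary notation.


205 = 11001101
211 = 11010011
20 = 00010100
114 = 01110010
Binary: 11001101.11010011.00010100.01110010


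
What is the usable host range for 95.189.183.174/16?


Network: 95.189.0.0
Broadcast: 95.189.255.255
First usable = network + 1
Last usable = broadcast - 1
Range: 95.189.0.1 to 95.189.255.254


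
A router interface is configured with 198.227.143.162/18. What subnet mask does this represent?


/18 means 18 network bits, 14 host bits
Binary: 11111111111111111100000000000000
Mask: 255.255.192.0


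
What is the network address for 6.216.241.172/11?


IP:   00000110.11011000.11110001.10101100
Mask: 11111111.11100000.00000000.00000000
AND operation:
Net:  00000110.11000000.00000000.00000000
Network: 6.192.0.0/11


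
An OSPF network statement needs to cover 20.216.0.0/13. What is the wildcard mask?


Subnet mask: 255.248.0.0
Wildcard = 255.255.255.255 - subnet mask
255 - 255 = 0
255 - 248 = 7
255 - 0 = 255
255 - 0 = 255
Wildcard: 0.7.255.255


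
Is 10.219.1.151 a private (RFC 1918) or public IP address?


RFC 1918 private ranges:
  10.0.0.0/8 (10.0.0.0 - 10.255.255.255)
  172.16.0.0/12 (172.16.0.0 - 172.31.255.255)
  192.168.0.0/16 (192.168.0.0 - 192.168.255.255)
Private (in 10.0.0.0/8)


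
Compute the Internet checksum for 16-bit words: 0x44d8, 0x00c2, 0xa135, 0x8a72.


Sum all words (with carry folding):
+ 0x44d8 = 0x44d8
+ 0x00c2 = 0x459a
+ 0xa135 = 0xe6cf
+ 0x8a72 = 0x7142
One's complement: ~0x7142
Checksum = 0x8ebd


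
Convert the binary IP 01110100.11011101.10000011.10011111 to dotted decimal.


01110100 = 116
11011101 = 221
10000011 = 131
10011111 = 159
IP: 116.221.131.159


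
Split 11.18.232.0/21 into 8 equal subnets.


New prefix = 21 + 3 = 24
Each subnet has 256 addresses
  11.18.232.0/24
  11.18.233.0/24
  11.18.234.0/24
  11.18.235.0/24
  11.18.236.0/24
  11.18.237.0/24
  11.18.238.0/24
  11.18.239.0/24
Subnets: 11.18.232.0/24, 11.18.233.0/24, 11.18.234.0/24, 11.18.235.0/24, 11.18.236.0/24, 11.18.237.0/24, 11.18.238.0/24, 11.18.239.0/24


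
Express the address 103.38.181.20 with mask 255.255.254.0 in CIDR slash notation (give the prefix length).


Binary: 11111111.11111111.11111110.00000000
Count leading 1s
Prefix: /23


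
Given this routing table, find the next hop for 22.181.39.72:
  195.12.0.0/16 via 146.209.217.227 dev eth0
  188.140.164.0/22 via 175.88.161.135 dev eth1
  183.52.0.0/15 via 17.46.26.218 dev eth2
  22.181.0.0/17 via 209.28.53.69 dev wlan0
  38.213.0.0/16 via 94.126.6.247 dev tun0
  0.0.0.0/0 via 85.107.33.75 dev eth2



Longest prefix match for 22.181.39.72:
  /16 195.12.0.0: no
  /22 188.140.164.0: no
  /15 183.52.0.0: no
  /17 22.181.0.0: MATCH
  /16 38.213.0.0: no
  /0 0.0.0.0: MATCH
Selected: next-hop 209.28.53.69 via wlan0 (matched /17)


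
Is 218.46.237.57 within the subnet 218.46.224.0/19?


Subnet network: 218.46.224.0
Test IP AND mask: 218.46.224.0
Yes, 218.46.237.57 is in 218.46.224.0/19


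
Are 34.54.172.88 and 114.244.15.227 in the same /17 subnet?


Mask: 255.255.128.0
34.54.172.88 AND mask = 34.54.128.0
114.244.15.227 AND mask = 114.244.0.0
No, different subnets (34.54.128.0 vs 114.244.0.0)


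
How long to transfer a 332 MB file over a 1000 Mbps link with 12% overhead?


Effective throughput = 1000 * (1 - 12/100) = 880 Mbps
File size in Mb = 332 * 8 = 2656 Mb
Time = 2656 / 880
Time = 3.0182 seconds


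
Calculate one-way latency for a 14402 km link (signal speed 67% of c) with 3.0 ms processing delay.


Speed = 0.67 * 3e5 km/s = 201000 km/s
Propagation delay = 14402 / 201000 = 0.0717 s = 71.6517 ms
Processing delay = 3.0 ms
Total one-way latency = 74.6517 ms


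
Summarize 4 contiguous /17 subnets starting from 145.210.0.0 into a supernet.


Original prefix: /17
Number of subnets: 4 = 2^2
New prefix = 17 - 2 = 15
Supernet: 145.210.0.0/15


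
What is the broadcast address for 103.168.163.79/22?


Network: 103.168.160.0/22
Host bits = 10
Set all host bits to 1:
Broadcast: 103.168.163.255


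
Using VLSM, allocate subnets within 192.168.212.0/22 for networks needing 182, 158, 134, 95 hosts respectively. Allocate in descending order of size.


182 hosts -> /24 (254 usable): 192.168.212.0/24
158 hosts -> /24 (254 usable): 192.168.213.0/24
134 hosts -> /24 (254 usable): 192.168.214.0/24
95 hosts -> /25 (126 usable): 192.168.215.0/25
Allocation: 192.168.212.0/24 (182 hosts, 254 usable); 192.168.213.0/24 (158 hosts, 254 usable); 192.168.214.0/24 (134 hosts, 254 usable); 192.168.215.0/25 (95 hosts, 126 usable)


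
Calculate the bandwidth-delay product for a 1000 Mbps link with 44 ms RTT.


BDP = bandwidth * RTT
= 1000 Mbps * 44 ms
= 1000 * 1e6 * 44 / 1000 bits
= 44000000 bits
= 5500000 bytes
= 5371.0938 KB
BDP = 44000000 bits (5500000 bytes)


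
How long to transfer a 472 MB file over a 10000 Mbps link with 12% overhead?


Effective throughput = 10000 * (1 - 12/100) = 8800 Mbps
File size in Mb = 472 * 8 = 3776 Mb
Time = 3776 / 8800
Time = 0.4291 seconds


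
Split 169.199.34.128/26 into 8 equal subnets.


New prefix = 26 + 3 = 29
Each subnet has 8 addresses
  169.199.34.128/29
  169.199.34.136/29
  169.199.34.144/29
  169.199.34.152/29
  169.199.34.160/29
  169.199.34.168/29
  169.199.34.176/29
  169.199.34.184/29
Subnets: 169.199.34.128/29, 169.199.34.136/29, 169.199.34.144/29, 169.199.34.152/29, 169.199.34.160/29, 169.199.34.168/29, 169.199.34.176/29, 169.199.34.184/29


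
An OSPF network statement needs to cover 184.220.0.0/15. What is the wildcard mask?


Subnet mask: 255.254.0.0
Wildcard = 255.255.255.255 - subnet mask
255 - 255 = 0
255 - 254 = 1
255 - 0 = 255
255 - 0 = 255
Wildcard: 0.1.255.255


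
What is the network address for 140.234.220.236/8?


IP:   10001100.11101010.11011100.11101100
Mask: 11111111.00000000.00000000.00000000
AND operation:
Net:  10001100.00000000.00000000.00000000
Network: 140.0.0.0/8


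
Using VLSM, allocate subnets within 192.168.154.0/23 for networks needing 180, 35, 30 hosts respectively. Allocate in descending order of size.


180 hosts -> /24 (254 usable): 192.168.154.0/24
35 hosts -> /26 (62 usable): 192.168.155.0/26
30 hosts -> /27 (30 usable): 192.168.155.64/27
Allocation: 192.168.154.0/24 (180 hosts, 254 usable); 192.168.155.0/26 (35 hosts, 62 usable); 192.168.155.64/27 (30 hosts, 30 usable)


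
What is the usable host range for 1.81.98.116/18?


Network: 1.81.64.0
Broadcast: 1.81.127.255
First usable = network + 1
Last usable = broadcast - 1
Range: 1.81.64.1 to 1.81.127.254


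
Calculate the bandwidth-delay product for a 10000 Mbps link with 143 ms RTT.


BDP = bandwidth * RTT
= 10000 Mbps * 143 ms
= 10000 * 1e6 * 143 / 1000 bits
= 1430000000 bits
= 178750000 bytes
= 174560.5469 KB
BDP = 1430000000 bits (178750000 bytes)


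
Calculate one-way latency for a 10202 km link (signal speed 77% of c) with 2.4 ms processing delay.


Speed = 0.77 * 3e5 km/s = 231000 km/s
Propagation delay = 10202 / 231000 = 0.0442 s = 44.1645 ms
Processing delay = 2.4 ms
Total one-way latency = 46.5645 ms


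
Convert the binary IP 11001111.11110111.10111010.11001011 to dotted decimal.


11001111 = 207
11110111 = 247
10111010 = 186
11001011 = 203
IP: 207.247.186.203


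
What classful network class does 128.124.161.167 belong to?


First octet: 128
Binary: 10000000
10xxxxxx -> Class B (128-191)
Class B, default mask 255.255.0.0 (/16)


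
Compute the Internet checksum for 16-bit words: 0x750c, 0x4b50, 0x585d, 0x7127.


Sum all words (with carry folding):
+ 0x750c = 0x750c
+ 0x4b50 = 0xc05c
+ 0x585d = 0x18ba
+ 0x7127 = 0x89e1
One's complement: ~0x89e1
Checksum = 0x761e


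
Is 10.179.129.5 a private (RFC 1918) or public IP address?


RFC 1918 private ranges:
  10.0.0.0/8 (10.0.0.0 - 10.255.255.255)
  172.16.0.0/12 (172.16.0.0 - 172.31.255.255)
  192.168.0.0/16 (192.168.0.0 - 192.168.255.255)
Private (in 10.0.0.0/8)


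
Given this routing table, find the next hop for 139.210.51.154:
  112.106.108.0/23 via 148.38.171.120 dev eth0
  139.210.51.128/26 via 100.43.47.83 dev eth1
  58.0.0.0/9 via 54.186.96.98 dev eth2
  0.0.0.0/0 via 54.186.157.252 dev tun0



Longest prefix match for 139.210.51.154:
  /23 112.106.108.0: no
  /26 139.210.51.128: MATCH
  /9 58.0.0.0: no
  /0 0.0.0.0: MATCH
Selected: next-hop 100.43.47.83 via eth1 (matched /26)


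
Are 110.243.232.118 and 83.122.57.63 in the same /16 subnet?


Mask: 255.255.0.0
110.243.232.118 AND mask = 110.243.0.0
83.122.57.63 AND mask = 83.122.0.0
No, different subnets (110.243.0.0 vs 83.122.0.0)


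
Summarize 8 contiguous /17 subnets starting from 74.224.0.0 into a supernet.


Original prefix: /17
Number of subnets: 8 = 2^3
New prefix = 17 - 3 = 14
Supernet: 74.224.0.0/14


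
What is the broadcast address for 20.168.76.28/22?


Network: 20.168.76.0/22
Host bits = 10
Set all host bits to 1:
Broadcast: 20.168.79.255


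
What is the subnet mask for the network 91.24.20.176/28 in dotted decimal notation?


/28 means 28 network bits, 4 host bits
Binary: 11111111111111111111111111110000
Mask: 255.255.255.240


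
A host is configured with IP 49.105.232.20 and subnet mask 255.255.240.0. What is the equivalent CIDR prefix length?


Binary: 11111111.11111111.11110000.00000000
Count leading 1s
Prefix: /20


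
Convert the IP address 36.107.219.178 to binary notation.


36 = 00100100
107 = 01101011
219 = 11011011
178 = 10110010
Binary: 00100100.01101011.11011011.10110010


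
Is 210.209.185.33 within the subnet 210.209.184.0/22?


Subnet network: 210.209.184.0
Test IP AND mask: 210.209.184.0
Yes, 210.209.185.33 is in 210.209.184.0/22


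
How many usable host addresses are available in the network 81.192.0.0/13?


Host bits = 32 - 13 = 19
Total addresses = 2^19 = 524288
Usable = total - 2 (network and broadcast)
Usable hosts: 524286


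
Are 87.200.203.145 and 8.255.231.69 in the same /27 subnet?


Mask: 255.255.255.224
87.200.203.145 AND mask = 87.200.203.128
8.255.231.69 AND mask = 8.255.231.64
No, different subnets (87.200.203.128 vs 8.255.231.64)


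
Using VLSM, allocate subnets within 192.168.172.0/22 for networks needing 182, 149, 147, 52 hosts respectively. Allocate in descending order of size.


182 hosts -> /24 (254 usable): 192.168.172.0/24
149 hosts -> /24 (254 usable): 192.168.173.0/24
147 hosts -> /24 (254 usable): 192.168.174.0/24
52 hosts -> /26 (62 usable): 192.168.175.0/26
Allocation: 192.168.172.0/24 (182 hosts, 254 usable); 192.168.173.0/24 (149 hosts, 254 usable); 192.168.174.0/24 (147 hosts, 254 usable); 192.168.175.0/26 (52 hosts, 62 usable)
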